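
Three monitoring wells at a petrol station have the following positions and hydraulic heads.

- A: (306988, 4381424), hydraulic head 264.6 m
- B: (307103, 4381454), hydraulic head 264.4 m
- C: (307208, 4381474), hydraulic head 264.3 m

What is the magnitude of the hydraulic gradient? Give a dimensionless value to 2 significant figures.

Taking A as reference: B−A = (115, 30, -0.2); C−A = (220, 50, -0.3).
Solve a·Δx + b·Δy = Δh: det = 115·50 − 220·30 = -850.
∂h/∂x = [(-0.2)·50 − (-0.3)·30] / -850 = +0.001176
∂h/∂y = [115·(-0.3) − 220·(-0.2)] / -850 = -0.01118
|∇h| = √(0.001176² + -0.01118²) = 0.01124

0.011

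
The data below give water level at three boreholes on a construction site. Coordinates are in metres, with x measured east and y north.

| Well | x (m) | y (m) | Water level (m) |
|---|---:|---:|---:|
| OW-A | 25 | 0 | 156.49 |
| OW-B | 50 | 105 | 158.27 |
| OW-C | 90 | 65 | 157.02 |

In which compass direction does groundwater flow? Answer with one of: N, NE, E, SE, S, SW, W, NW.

SE

Differences from OW-A: to OW-B (Δx, Δy, Δh) = (25, 105, +1.78); to OW-C = (65, 65, +0.53).
Solve a·Δx + b·Δy = Δh: det = 25·65 − 65·105 = -5200.
∂h/∂x = [(+1.78)·65 − (+0.53)·105] / -5200 = -0.01155
∂h/∂y = [25·(+0.53) − 65·(+1.78)] / -5200 = +0.01970
Flow = −∇h = (+0.01155 east, -0.01970 north), which points southeast.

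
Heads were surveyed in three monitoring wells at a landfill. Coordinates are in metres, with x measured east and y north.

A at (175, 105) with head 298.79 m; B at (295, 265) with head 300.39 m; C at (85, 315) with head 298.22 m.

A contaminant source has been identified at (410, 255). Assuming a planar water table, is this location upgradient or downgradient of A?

upgradient

Three-point gradient (reference A): Δ to B = (120, 160, +1.60), Δ to C = (-90, 210, -0.57).
∂h/∂x = +0.01079, ∂h/∂y = +0.001909 (det = 39600).
Head at (410, 255) = 298.79 + (+0.01079)·(235) + (+0.001909)·(150) = 301.61 m.
That is higher than the 298.79 m at A, so the point is upgradient.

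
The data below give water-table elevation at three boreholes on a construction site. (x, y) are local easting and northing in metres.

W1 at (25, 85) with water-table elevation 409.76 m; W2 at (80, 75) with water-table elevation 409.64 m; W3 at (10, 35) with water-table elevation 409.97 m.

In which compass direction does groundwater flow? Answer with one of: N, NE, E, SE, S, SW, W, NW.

NE

With h = a·x + b·y + c and W1 as origin, the differences give:
  55·a + (-10)·b = -0.12
  (-15)·a + (-50)·b = +0.21
Eliminate b (×(-50) and ×(-10), subtract): -2900·a = 8.100 → a = ∂h/∂x = -0.002793
Back-substitute: b = ∂h/∂y = -0.003362.
Flow = −∇h = (+0.002793 east, +0.003362 north), which points northeast.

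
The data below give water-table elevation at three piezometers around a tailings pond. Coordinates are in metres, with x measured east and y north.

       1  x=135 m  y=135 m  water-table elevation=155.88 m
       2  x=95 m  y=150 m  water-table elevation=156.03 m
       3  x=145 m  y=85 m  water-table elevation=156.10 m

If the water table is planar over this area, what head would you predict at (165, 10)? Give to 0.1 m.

156.4 m

Differences from 1: to 2 (Δx, Δy, Δh) = (-40, 15, +0.15); to 3 = (10, -50, +0.22).
Determinant of the coordinate differences = (-40)·(-50) − 10·15 = 1850.
∂h/∂x = [(+0.15)·(-50) − (+0.22)·15] / 1850 = -0.005838
∂h/∂y = [(-40)·(+0.22) − 10·(+0.15)] / 1850 = -0.005568
h(165, 10) = 155.88 + (-0.005838)·(30) + (-0.005568)·(-125) = 155.88 -0.175 +0.696 = 156.401 m.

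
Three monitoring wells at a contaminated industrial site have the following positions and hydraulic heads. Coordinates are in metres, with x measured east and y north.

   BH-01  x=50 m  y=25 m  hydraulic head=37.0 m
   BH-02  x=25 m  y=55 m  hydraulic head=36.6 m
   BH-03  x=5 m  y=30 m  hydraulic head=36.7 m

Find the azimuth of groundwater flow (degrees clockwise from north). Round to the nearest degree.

326°

Three-point gradient (reference BH-01): Δ to BH-02 = (-25, 30, -0.4), Δ to BH-03 = (-45, 5, -0.3).
∂h/∂x = +0.005714, ∂h/∂y = -0.008571 (det = 1225).
Flow direction (−∇h) has components (-0.005714 E, +0.008571 N).
Azimuth = atan2(E, N) = atan2(-0.005714, +0.008571) = 326.3° ≈ 326°.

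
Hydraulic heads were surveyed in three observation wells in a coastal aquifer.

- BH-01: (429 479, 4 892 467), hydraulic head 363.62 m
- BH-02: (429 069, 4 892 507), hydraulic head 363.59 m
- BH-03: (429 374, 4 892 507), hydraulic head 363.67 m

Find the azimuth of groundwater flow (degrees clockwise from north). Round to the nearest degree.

With h = a·x + b·y + c and BH-01 as origin, the differences give:
  (-410)·a + 40·b = -0.03
  (-105)·a + 40·b = +0.05
Eliminate b (×40 and ×40, subtract): -12200·a = -3.200 → a = ∂h/∂x = +0.0002623
Back-substitute: b = ∂h/∂y = +0.001939.
Flow direction (−∇h) has components (-0.0002623 E, -0.001939 N).
Azimuth = atan2(E, N) = atan2(-0.0002623, -0.001939) = 187.7° ≈ 188°.

188°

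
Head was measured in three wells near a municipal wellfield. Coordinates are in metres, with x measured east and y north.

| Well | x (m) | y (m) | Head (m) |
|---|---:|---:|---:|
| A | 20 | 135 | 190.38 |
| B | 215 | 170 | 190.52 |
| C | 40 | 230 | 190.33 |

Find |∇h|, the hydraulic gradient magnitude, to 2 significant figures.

0.0011

Differences from A: to B (Δx, Δy, Δh) = (195, 35, +0.14); to C = (20, 95, -0.05).
Solve a·Δx + b·Δy = Δh: det = 195·95 − 20·35 = 17825.
∂h/∂x = [(+0.14)·95 − (-0.05)·35] / 17825 = +0.0008443
∂h/∂y = [195·(-0.05) − 20·(+0.14)] / 17825 = -0.0007041
|∇h| = √(0.0008443² + -0.0007041²) = 0.001099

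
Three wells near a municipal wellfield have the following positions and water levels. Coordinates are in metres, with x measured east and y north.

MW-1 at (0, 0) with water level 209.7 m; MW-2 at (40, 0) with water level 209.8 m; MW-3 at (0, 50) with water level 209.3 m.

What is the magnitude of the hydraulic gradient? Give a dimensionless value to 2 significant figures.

0.0084

∂h/∂x = (209.8 − 209.7) / (40 − 0) = +0.002500
∂h/∂y = (209.3 − 209.7) / (50 − 0) = -0.008000
|∇h| = √(0.002500² + -0.008000²) = 0.008382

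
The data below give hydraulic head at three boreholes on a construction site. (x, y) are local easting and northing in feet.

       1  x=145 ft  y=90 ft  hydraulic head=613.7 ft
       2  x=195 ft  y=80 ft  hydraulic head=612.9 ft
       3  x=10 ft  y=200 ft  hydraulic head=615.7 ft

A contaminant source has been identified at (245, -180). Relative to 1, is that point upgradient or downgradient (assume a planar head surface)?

Differences from 1: to 2 (Δx, Δy, Δh) = (50, -10, -0.8); to 3 = (-135, 110, +2.0).
Solve a·Δx + b·Δy = Δh: det = 50·110 − (-135)·(-10) = 4150.
∂h/∂x = [(-0.8)·110 − (+2.0)·(-10)] / 4150 = -0.01639
∂h/∂y = [50·(+2.0) − (-135)·(-0.8)] / 4150 = -0.001928
Head at (245, -180) = 613.7 + (-0.01639)·(100) + (-0.001928)·(-270) = 612.58 ft.
That is lower than the 613.7 ft at 1, so the point is downgradient.

downgradient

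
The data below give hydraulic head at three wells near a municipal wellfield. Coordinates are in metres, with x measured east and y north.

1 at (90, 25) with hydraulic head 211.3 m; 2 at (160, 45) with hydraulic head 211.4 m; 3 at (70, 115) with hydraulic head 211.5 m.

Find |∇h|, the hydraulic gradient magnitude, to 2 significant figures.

0.0025

With h = a·x + b·y + c and 1 as origin, the differences give:
  70·a + 20·b = +0.1
  (-20)·a + 90·b = +0.2
Eliminate b (×90 and ×20, subtract): 6700·a = 5.00 → a = ∂h/∂x = +0.0007463
Back-substitute: b = ∂h/∂y = +0.002388.
|∇h| = √(0.0007463² + 0.002388²) = 0.002502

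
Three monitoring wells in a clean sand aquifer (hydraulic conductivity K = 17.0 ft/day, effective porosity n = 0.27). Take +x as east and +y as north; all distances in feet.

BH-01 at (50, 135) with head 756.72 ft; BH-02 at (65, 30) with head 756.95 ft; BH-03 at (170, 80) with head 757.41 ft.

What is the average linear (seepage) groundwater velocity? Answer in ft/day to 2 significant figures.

0.33 ft/day

Differences from BH-01: to BH-02 (Δx, Δy, Δh) = (15, -105, +0.23); to BH-03 = (120, -55, +0.69).
Determinant of the coordinate differences = 15·(-55) − 120·(-105) = 11775.
∂h/∂x = [(+0.23)·(-55) − (+0.69)·(-105)] / 11775 = +0.005079
∂h/∂y = [15·(+0.69) − 120·(+0.23)] / 11775 = -0.001465
|∇h| = √(0.005079² + -0.001465²) = 0.005286
Seepage velocity v = K·i/n = 17.0 × 0.005286 / 0.27 = 0.3328 ft/day.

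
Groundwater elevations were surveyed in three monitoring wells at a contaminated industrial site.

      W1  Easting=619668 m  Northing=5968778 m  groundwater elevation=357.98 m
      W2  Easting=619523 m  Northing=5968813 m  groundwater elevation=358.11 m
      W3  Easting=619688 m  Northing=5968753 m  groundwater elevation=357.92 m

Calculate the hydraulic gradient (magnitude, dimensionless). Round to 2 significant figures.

Differences from W1: to W2 (Δx, Δy, Δh) = (-145, 35, +0.13); to W3 = (20, -25, -0.06).
Solve a·Δx + b·Δy = Δh: det = (-145)·(-25) − 20·35 = 2925.
∂h/∂x = [(+0.13)·(-25) − (-0.06)·35] / 2925 = -0.0003932
∂h/∂y = [(-145)·(-0.06) − 20·(+0.13)] / 2925 = +0.002085
|∇h| = √(-0.0003932² + 0.002085²) = 0.002122

0.0021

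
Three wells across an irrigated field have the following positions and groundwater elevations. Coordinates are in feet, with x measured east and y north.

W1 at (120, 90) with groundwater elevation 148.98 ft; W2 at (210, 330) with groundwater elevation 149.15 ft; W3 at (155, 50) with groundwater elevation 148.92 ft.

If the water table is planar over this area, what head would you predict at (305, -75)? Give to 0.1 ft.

Differences from W1: to W2 (Δx, Δy, Δh) = (90, 240, +0.17); to W3 = (35, -40, -0.06).
Solve a·Δx + b·Δy = Δh: det = 90·(-40) − 35·240 = -12000.
∂h/∂x = [(+0.17)·(-40) − (-0.06)·240] / -12000 = -0.0006333
∂h/∂y = [90·(-0.06) − 35·(+0.17)] / -12000 = +0.0009458
h(305, -75) = 148.98 + (-0.0006333)·(185) + (+0.0009458)·(-165) = 148.98 -0.117 -0.156 = 148.707 ft.

148.7 ft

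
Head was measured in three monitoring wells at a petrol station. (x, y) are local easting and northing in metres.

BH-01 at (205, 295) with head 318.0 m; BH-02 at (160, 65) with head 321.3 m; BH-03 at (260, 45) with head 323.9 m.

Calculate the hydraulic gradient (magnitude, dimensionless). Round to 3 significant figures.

0.0291

Differences from BH-01: to BH-02 (Δx, Δy, Δh) = (-45, -230, +3.3); to BH-03 = (55, -250, +5.9).
Determinant of the coordinate differences = (-45)·(-250) − 55·(-230) = 23900.
∂h/∂x = [(+3.3)·(-250) − (+5.9)·(-230)] / 23900 = +0.02226
∂h/∂y = [(-45)·(+5.9) − 55·(+3.3)] / 23900 = -0.01870
|∇h| = √(0.02226² + -0.01870²) = 0.02907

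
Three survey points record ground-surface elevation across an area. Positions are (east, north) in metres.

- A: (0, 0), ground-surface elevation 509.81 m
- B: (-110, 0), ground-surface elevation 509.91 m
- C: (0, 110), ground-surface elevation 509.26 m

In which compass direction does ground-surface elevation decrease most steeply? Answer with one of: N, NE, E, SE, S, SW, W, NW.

N

∂z/∂x = (509.91 − 509.81) / (-110 − 0) = -0.0009091
∂z/∂y = (509.26 − 509.81) / (110 − 0) = -0.005000
Steepest decrease is along −∇f = (+0.0009091 E, +0.005000 N) → north.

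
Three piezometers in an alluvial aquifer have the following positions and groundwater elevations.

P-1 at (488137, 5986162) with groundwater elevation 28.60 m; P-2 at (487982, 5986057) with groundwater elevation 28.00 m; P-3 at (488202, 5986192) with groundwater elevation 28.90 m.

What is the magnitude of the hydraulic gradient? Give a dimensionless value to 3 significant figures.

0.00710

Taking P-1 as reference: P-2−P-1 = (-155, -105, -0.60); P-3−P-1 = (65, 30, +0.30).
Determinant of the coordinate differences = (-155)·30 − 65·(-105) = 2175.
∂h/∂x = [(-0.60)·30 − (+0.30)·(-105)] / 2175 = +0.006207
∂h/∂y = [(-155)·(+0.30) − 65·(-0.60)] / 2175 = -0.003448
|∇h| = √(0.006207² + -0.003448²) = 0.0071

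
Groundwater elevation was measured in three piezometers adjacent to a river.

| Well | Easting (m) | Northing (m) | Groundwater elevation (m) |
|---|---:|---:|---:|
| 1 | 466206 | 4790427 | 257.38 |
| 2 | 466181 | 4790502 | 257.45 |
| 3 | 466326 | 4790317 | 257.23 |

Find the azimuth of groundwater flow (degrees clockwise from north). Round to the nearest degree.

With h = a·x + b·y + c and 1 as origin, the differences give:
  (-25)·a + 75·b = +0.07
  120·a + (-110)·b = -0.15
Eliminate b (×(-110) and ×75, subtract): -6250·a = 3.550 → a = ∂h/∂x = -0.0005680
Back-substitute: b = ∂h/∂y = +0.0007440.
Flow direction (−∇h) has components (+0.0005680 E, -0.0007440 N).
Azimuth = atan2(E, N) = atan2(+0.0005680, -0.0007440) = 142.6° ≈ 143°.

143°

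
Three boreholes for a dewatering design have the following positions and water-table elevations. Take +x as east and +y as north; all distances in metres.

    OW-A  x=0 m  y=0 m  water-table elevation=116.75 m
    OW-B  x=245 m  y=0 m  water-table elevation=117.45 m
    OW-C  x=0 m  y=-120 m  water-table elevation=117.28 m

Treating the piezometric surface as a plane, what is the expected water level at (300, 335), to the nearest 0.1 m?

116.1 m

∂h/∂x = (117.45 − 116.75) / (245 − 0) = +0.002857
∂h/∂y = (117.28 − 116.75) / (-120 − 0) = -0.004417
h(300, 335) = 116.75 + (+0.002857)·(300) + (-0.004417)·(335) = 116.75 +0.857 -1.480 = 116.128 m.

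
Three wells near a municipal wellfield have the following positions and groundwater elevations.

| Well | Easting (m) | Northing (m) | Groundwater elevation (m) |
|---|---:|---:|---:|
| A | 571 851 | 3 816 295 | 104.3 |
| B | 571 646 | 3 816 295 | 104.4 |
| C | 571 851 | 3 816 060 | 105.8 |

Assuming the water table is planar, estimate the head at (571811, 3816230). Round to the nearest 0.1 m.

104.7 m

∂h/∂x = (104.4 − 104.3) / (571646 − 571851) = -0.0004878
∂h/∂y = (105.8 − 104.3) / (3816060 − 3816295) = -0.006383
h(571811, 3816230) = 104.3 + (-0.0004878)·(-40) + (-0.006383)·(-65) = 104.3 +0.020 +0.415 = 104.734 m.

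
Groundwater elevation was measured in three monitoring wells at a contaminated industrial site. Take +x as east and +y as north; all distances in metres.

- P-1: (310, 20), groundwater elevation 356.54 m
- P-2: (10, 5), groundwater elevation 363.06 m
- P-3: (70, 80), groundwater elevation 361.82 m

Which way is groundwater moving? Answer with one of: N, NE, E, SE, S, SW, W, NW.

E

With h = a·x + b·y + c and P-1 as origin, the differences give:
  (-300)·a + (-15)·b = +6.52
  (-240)·a + 60·b = +5.28
Eliminate b (×60 and ×(-15), subtract): -21600·a = 470.400 → a = ∂h/∂x = -0.02178
Back-substitute: b = ∂h/∂y = +0.0008889.
Flow = −∇h = (+0.02178 east, -0.0008889 north), which points east.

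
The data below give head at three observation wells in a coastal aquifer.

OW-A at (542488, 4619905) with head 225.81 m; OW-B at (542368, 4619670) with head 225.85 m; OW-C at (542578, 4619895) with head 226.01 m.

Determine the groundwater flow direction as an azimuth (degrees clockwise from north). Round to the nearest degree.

301°

With h = a·x + b·y + c and OW-A as origin, the differences give:
  (-120)·a + (-235)·b = +0.04
  90·a + (-10)·b = +0.20
Eliminate b (×(-10) and ×(-235), subtract): 22350·a = 46.600 → a = ∂h/∂x = +0.002085
Back-substitute: b = ∂h/∂y = -0.001235.
Flow direction (−∇h) has components (-0.002085 E, +0.001235 N).
Azimuth = atan2(E, N) = atan2(-0.002085, +0.001235) = 300.6° ≈ 301°.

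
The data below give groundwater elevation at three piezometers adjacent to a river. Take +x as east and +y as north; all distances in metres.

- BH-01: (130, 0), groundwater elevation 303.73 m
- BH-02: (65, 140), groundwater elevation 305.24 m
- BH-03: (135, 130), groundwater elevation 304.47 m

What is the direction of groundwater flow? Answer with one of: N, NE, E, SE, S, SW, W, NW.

Three-point gradient (reference BH-01): Δ to BH-02 = (-65, 140, +1.51), Δ to BH-03 = (5, 130, +0.74).
∂h/∂x = -0.01013, ∂h/∂y = +0.006082 (det = -9150).
Flow = −∇h = (+0.01013 east, -0.006082 north), which points southeast.

SE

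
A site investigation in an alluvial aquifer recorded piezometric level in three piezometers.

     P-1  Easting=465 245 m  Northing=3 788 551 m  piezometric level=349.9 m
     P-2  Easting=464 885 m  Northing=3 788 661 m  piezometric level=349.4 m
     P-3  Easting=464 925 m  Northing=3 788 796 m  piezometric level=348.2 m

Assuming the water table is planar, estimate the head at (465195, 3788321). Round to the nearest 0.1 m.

Taking P-1 as reference: P-2−P-1 = (-360, 110, -0.5); P-3−P-1 = (-320, 245, -1.7).
Solve a·Δx + b·Δy = Δh: det = (-360)·245 − (-320)·110 = -53000.
∂h/∂x = [(-0.5)·245 − (-1.7)·110] / -53000 = -0.001217
∂h/∂y = [(-360)·(-1.7) − (-320)·(-0.5)] / -53000 = -0.008528
h(465195, 3788321) = 349.9 + (-0.001217)·(-50) + (-0.008528)·(-230) = 349.9 +0.061 +1.962 = 351.922 m.

351.9 m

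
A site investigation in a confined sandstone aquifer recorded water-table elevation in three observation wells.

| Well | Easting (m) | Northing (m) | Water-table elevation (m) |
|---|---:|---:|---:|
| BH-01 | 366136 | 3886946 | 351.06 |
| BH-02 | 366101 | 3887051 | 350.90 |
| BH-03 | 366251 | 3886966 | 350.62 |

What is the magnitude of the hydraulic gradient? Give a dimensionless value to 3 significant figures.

Taking BH-01 as reference: BH-02−BH-01 = (-35, 105, -0.16); BH-03−BH-01 = (115, 20, -0.44).
Solve a·Δx + b·Δy = Δh: det = (-35)·20 − 115·105 = -12775.
∂h/∂x = [(-0.16)·20 − (-0.44)·105] / -12775 = -0.003366
∂h/∂y = [(-35)·(-0.44) − 115·(-0.16)] / -12775 = -0.002646
|∇h| = √(-0.003366² + -0.002646²) = 0.004282

0.00428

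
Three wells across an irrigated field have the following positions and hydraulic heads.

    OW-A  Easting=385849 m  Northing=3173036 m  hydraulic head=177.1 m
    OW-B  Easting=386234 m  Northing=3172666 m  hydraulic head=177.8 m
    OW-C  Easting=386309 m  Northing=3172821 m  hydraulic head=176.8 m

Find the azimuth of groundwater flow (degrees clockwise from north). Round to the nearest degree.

031°

With h = a·x + b·y + c and OW-A as origin, the differences give:
  385·a + (-370)·b = +0.7
  460·a + (-215)·b = -0.3
Eliminate b (×(-215) and ×(-370), subtract): 87425·a = -261.50 → a = ∂h/∂x = -0.002991
Back-substitute: b = ∂h/∂y = -0.005004.
Flow direction (−∇h) has components (+0.002991 E, +0.005004 N).
Azimuth = atan2(E, N) = atan2(+0.002991, +0.005004) = 30.9° ≈ 031°.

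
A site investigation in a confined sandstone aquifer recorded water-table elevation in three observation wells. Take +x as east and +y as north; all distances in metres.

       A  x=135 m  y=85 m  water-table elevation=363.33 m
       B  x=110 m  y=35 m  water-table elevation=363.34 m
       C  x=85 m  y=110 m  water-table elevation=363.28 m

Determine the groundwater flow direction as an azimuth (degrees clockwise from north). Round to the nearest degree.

308°

With h = a·x + b·y + c and A as origin, the differences give:
  (-25)·a + (-50)·b = +0.01
  (-50)·a + 25·b = -0.05
Eliminate b (×25 and ×(-50), subtract): -3125·a = -2.250 → a = ∂h/∂x = +0.0007200
Back-substitute: b = ∂h/∂y = -0.0005600.
Flow direction (−∇h) has components (-0.0007200 E, +0.0005600 N).
Azimuth = atan2(E, N) = atan2(-0.0007200, +0.0005600) = 307.9° ≈ 308°.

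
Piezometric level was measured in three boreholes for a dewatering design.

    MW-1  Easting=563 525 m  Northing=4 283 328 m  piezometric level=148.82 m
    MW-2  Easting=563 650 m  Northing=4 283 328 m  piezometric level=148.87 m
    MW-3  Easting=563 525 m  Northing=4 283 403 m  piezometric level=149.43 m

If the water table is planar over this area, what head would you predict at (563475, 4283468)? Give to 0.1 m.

149.9 m

∂h/∂x = (148.87 − 148.82) / (563650 − 563525) = +0.0004000
∂h/∂y = (149.43 − 148.82) / (4283403 − 4283328) = +0.008133
h(563475, 4283468) = 148.82 + (+0.0004000)·(-50) + (+0.008133)·(140) = 148.82 -0.020 +1.139 = 149.939 m.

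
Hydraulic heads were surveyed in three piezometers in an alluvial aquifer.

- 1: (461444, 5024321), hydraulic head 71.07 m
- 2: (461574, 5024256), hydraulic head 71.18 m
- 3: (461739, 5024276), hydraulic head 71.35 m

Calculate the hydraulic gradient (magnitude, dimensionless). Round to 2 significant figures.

0.0010

Differences from 1: to 2 (Δx, Δy, Δh) = (130, -65, +0.11); to 3 = (295, -45, +0.28).
Determinant of the coordinate differences = 130·(-45) − 295·(-65) = 13325.
∂h/∂x = [(+0.11)·(-45) − (+0.28)·(-65)] / 13325 = +0.0009944
∂h/∂y = [130·(+0.28) − 295·(+0.11)] / 13325 = +0.0002964
|∇h| = √(0.0009944² + 0.0002964²) = 0.001038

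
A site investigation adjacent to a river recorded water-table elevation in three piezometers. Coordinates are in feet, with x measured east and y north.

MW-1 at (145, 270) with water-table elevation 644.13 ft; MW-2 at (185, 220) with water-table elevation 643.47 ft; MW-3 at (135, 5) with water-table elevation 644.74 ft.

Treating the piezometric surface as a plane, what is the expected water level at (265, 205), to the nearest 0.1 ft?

642.0 ft

Three-point gradient (reference MW-1): Δ to MW-2 = (40, -50, -0.66), Δ to MW-3 = (-10, -265, +0.61).
∂h/∂x = -0.01850, ∂h/∂y = -0.001604 (det = -11100).
h(265, 205) = 644.13 + (-0.01850)·(120) + (-0.001604)·(-65) = 644.13 -2.221 +0.104 = 642.014 ft.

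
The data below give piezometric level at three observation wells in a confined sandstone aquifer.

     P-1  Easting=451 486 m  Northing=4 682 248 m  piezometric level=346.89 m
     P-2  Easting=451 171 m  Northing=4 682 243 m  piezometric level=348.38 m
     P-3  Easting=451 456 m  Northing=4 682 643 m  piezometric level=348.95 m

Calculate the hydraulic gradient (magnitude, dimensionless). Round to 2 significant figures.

Differences from P-1: to P-2 (Δx, Δy, Δh) = (-315, -5, +1.49); to P-3 = (-30, 395, +2.06).
Determinant of the coordinate differences = (-315)·395 − (-30)·(-5) = -124575.
∂h/∂x = [(+1.49)·395 − (+2.06)·(-5)] / -124575 = -0.004807
∂h/∂y = [(-315)·(+2.06) − (-30)·(+1.49)] / -124575 = +0.004850
|∇h| = √(-0.004807² + 0.004850²) = 0.006829

0.0068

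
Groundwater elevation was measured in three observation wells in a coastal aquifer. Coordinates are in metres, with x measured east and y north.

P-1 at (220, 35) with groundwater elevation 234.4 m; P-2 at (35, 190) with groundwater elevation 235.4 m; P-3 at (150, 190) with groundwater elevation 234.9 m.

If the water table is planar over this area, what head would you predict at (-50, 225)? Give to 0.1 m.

235.8 m

Taking P-1 as reference: P-2−P-1 = (-185, 155, +1.0); P-3−P-1 = (-70, 155, +0.5).
Solve a·Δx + b·Δy = Δh: det = (-185)·155 − (-70)·155 = -17825.
∂h/∂x = [(+1.0)·155 − (+0.5)·155] / -17825 = -0.004348
∂h/∂y = [(-185)·(+0.5) − (-70)·(+1.0)] / -17825 = +0.001262
h(-50, 225) = 234.4 + (-0.004348)·(-270) + (+0.001262)·(190) = 234.4 +1.174 +0.240 = 235.814 m.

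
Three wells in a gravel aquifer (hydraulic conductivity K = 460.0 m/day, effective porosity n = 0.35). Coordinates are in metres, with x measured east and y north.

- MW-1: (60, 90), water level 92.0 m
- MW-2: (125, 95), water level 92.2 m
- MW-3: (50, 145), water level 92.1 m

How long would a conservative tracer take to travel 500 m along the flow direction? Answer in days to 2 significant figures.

100 days

With h = a·x + b·y + c and MW-1 as origin, the differences give:
  65·a + 5·b = +0.2
  (-10)·a + 55·b = +0.1
Eliminate b (×55 and ×5, subtract): 3625·a = 10.50 → a = ∂h/∂x = +0.002897
Back-substitute: b = ∂h/∂y = +0.002345.
|∇h| = √(0.002897² + 0.002345²) = 0.003727
Seepage velocity v = K·i/n = 460.0 × 0.003727 / 0.35 = 4.898 m/day.
t = 500 / 4.898 = 102.1 days.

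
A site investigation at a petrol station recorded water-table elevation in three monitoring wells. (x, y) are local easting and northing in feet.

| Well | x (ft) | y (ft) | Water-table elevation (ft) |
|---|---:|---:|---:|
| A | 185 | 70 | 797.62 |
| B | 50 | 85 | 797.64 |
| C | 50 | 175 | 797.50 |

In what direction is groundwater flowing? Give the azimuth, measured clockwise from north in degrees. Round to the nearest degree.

012°

With h = a·x + b·y + c and A as origin, the differences give:
  (-135)·a + 15·b = +0.02
  (-135)·a + 105·b = -0.12
Eliminate b (×105 and ×15, subtract): -12150·a = 3.900 → a = ∂h/∂x = -0.0003210
Back-substitute: b = ∂h/∂y = -0.001556.
Flow direction (−∇h) has components (+0.0003210 E, +0.001556 N).
Azimuth = atan2(E, N) = atan2(+0.0003210, +0.001556) = 11.7° ≈ 012°.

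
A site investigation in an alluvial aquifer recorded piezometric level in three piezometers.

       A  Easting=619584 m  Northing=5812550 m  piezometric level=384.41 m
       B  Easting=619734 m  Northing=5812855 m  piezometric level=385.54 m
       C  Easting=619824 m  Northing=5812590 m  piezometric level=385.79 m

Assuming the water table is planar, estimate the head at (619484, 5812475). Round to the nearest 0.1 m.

383.8 m

With h = a·x + b·y + c and A as origin, the differences give:
  150·a + 305·b = +1.13
  240·a + 40·b = +1.38
Eliminate b (×40 and ×305, subtract): -67200·a = -375.700 → a = ∂h/∂x = +0.005591
Back-substitute: b = ∂h/∂y = +0.0009554.
h(619484, 5812475) = 384.41 + (+0.005591)·(-100) + (+0.0009554)·(-75) = 384.41 -0.559 -0.072 = 383.779 m.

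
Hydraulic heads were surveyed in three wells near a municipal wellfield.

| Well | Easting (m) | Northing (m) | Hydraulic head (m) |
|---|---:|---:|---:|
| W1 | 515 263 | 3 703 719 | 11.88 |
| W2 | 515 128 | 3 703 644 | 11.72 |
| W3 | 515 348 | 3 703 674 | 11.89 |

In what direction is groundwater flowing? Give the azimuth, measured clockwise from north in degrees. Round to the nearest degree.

213°

Taking W1 as reference: W2−W1 = (-135, -75, -0.16); W3−W1 = (85, -45, +0.01).
Determinant of the coordinate differences = (-135)·(-45) − 85·(-75) = 12450.
∂h/∂x = [(-0.16)·(-45) − (+0.01)·(-75)] / 12450 = +0.0006386
∂h/∂y = [(-135)·(+0.01) − 85·(-0.16)] / 12450 = +0.0009839
Flow direction (−∇h) has components (-0.0006386 E, -0.0009839 N).
Azimuth = atan2(E, N) = atan2(-0.0006386, -0.0009839) = 213.0° ≈ 213°.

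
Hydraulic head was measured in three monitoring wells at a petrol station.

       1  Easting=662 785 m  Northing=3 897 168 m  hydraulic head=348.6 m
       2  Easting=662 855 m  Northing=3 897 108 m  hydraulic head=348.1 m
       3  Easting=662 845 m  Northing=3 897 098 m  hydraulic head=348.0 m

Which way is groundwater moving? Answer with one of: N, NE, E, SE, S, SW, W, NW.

S

Taking 1 as reference: 2−1 = (70, -60, -0.5); 3−1 = (60, -70, -0.6).
Determinant of the coordinate differences = 70·(-70) − 60·(-60) = -1300.
∂h/∂x = [(-0.5)·(-70) − (-0.6)·(-60)] / -1300 = +0.0007692
∂h/∂y = [70·(-0.6) − 60·(-0.5)] / -1300 = +0.009231
Flow = −∇h = (-0.0007692 east, -0.009231 north), which points south.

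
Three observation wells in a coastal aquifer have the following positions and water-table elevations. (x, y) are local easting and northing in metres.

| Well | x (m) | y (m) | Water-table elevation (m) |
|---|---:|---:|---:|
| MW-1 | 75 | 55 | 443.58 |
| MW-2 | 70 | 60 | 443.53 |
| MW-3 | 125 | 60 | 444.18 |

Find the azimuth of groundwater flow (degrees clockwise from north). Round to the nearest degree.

261°

Taking MW-1 as reference: MW-2−MW-1 = (-5, 5, -0.05); MW-3−MW-1 = (50, 5, +0.60).
Determinant of the coordinate differences = (-5)·5 − 50·5 = -275.
∂h/∂x = [(-0.05)·5 − (+0.60)·5] / -275 = +0.01182
∂h/∂y = [(-5)·(+0.60) − 50·(-0.05)] / -275 = +0.001818
Flow direction (−∇h) has components (-0.01182 E, -0.001818 N).
Azimuth = atan2(E, N) = atan2(-0.01182, -0.001818) = 261.3° ≈ 261°.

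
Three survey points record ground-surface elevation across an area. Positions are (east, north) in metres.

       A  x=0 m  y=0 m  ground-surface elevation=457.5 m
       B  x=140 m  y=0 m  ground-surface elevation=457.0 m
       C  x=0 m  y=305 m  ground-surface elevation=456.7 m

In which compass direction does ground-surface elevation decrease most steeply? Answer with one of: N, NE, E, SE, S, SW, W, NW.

∂z/∂x = (457.0 − 457.5) / (140 − 0) = -0.003571
∂z/∂y = (456.7 − 457.5) / (305 − 0) = -0.002623
Steepest decrease is along −∇f = (+0.003571 E, +0.002623 N) → northeast.

NE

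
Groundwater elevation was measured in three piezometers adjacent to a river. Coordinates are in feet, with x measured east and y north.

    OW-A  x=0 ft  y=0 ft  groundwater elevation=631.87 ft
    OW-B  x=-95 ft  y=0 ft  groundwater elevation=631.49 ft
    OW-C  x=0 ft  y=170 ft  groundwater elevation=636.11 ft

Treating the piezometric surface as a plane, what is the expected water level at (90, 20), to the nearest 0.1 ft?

∂h/∂x = (631.49 − 631.87) / (-95 − 0) = +0.004000
∂h/∂y = (636.11 − 631.87) / (170 − 0) = +0.02494
h(90, 20) = 631.87 + (+0.004000)·(90) + (+0.02494)·(20) = 631.87 +0.360 +0.499 = 632.729 ft.

632.7 ft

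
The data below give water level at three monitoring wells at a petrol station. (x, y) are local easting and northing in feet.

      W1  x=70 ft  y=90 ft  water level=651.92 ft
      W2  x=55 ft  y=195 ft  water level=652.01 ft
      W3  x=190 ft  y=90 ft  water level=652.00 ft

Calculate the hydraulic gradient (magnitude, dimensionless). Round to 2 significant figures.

0.0012

Taking W1 as reference: W2−W1 = (-15, 105, +0.09); W3−W1 = (120, 0, +0.08).
Solve a·Δx + b·Δy = Δh: det = (-15)·0 − 120·105 = -12600.
∂h/∂x = [(+0.09)·0 − (+0.08)·105] / -12600 = +0.0006667
∂h/∂y = [(-15)·(+0.08) − 120·(+0.09)] / -12600 = +0.0009524
|∇h| = √(0.0006667² + 0.0009524²) = 0.001163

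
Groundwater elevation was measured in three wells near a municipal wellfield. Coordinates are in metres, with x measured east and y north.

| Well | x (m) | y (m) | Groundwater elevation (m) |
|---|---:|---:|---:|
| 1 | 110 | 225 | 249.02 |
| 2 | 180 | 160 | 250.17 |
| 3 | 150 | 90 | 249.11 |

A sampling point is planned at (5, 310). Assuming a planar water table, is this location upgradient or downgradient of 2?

Taking 1 as reference: 2−1 = (70, -65, +1.15); 3−1 = (40, -135, +0.09).
Determinant of the coordinate differences = 70·(-135) − 40·(-65) = -6850.
∂h/∂x = [(+1.15)·(-135) − (+0.09)·(-65)] / -6850 = +0.02181
∂h/∂y = [70·(+0.09) − 40·(+1.15)] / -6850 = +0.005796
Head at (5, 310) = 249.02 + (+0.02181)·(-105) + (+0.005796)·(85) = 247.22 m.
That is lower than the 250.17 m at 2, so the point is downgradient.

downgradient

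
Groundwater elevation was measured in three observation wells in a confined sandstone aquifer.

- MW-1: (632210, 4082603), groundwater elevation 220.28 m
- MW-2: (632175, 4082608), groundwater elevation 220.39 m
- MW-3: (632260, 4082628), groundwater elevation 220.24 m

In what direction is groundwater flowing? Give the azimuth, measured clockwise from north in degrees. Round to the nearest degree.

144°

Taking MW-1 as reference: MW-2−MW-1 = (-35, 5, +0.11); MW-3−MW-1 = (50, 25, -0.04).
Determinant of the coordinate differences = (-35)·25 − 50·5 = -1125.
∂h/∂x = [(+0.11)·25 − (-0.04)·5] / -1125 = -0.002622
∂h/∂y = [(-35)·(-0.04) − 50·(+0.11)] / -1125 = +0.003644
Flow direction (−∇h) has components (+0.002622 E, -0.003644 N).
Azimuth = atan2(E, N) = atan2(+0.002622, -0.003644) = 144.3° ≈ 144°.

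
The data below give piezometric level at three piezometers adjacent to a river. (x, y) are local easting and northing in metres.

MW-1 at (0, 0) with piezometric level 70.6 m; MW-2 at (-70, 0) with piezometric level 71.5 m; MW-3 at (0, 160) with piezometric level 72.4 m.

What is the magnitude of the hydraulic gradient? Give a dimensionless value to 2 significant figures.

0.017

∂h/∂x = (71.5 − 70.6) / (-70 − 0) = -0.01286
∂h/∂y = (72.4 − 70.6) / (160 − 0) = +0.01125
|∇h| = √(-0.01286² + 0.01125²) = 0.01709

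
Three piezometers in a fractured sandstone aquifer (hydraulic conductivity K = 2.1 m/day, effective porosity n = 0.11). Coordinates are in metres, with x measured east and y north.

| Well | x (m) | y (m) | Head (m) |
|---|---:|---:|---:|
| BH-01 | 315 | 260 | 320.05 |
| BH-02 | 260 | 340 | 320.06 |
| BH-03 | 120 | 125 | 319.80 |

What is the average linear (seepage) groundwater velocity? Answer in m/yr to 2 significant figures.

7.4 m/yr

With h = a·x + b·y + c and BH-01 as origin, the differences give:
  (-55)·a + 80·b = +0.01
  (-195)·a + (-135)·b = -0.25
Eliminate b (×(-135) and ×80, subtract): 23025·a = 18.650 → a = ∂h/∂x = +0.0008100
Back-substitute: b = ∂h/∂y = +0.0006819.
|∇h| = √(0.0008100² + 0.0006819²) = 0.001059
Seepage velocity v = K·i/n = 2.1 × 0.001059 / 0.11 = 0.02022 m/day = 7.385 m/yr.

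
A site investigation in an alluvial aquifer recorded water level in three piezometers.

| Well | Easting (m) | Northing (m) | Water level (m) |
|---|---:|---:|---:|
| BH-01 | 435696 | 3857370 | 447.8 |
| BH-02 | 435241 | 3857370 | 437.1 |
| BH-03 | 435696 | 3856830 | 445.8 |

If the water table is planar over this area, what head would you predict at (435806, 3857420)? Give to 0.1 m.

450.6 m

∂h/∂x = (437.1 − 447.8) / (435241 − 435696) = +0.02352
∂h/∂y = (445.8 − 447.8) / (3856830 − 3857370) = +0.003704
h(435806, 3857420) = 447.8 + (+0.02352)·(110) + (+0.003704)·(50) = 447.8 +2.587 +0.185 = 450.572 m.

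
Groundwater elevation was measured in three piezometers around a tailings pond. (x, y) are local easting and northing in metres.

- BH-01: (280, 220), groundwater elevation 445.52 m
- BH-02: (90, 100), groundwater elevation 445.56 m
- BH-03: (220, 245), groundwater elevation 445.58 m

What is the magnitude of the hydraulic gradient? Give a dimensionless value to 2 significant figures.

Differences from BH-01: to BH-02 (Δx, Δy, Δh) = (-190, -120, +0.04); to BH-03 = (-60, 25, +0.06).
Determinant of the coordinate differences = (-190)·25 − (-60)·(-120) = -11950.
∂h/∂x = [(+0.04)·25 − (+0.06)·(-120)] / -11950 = -0.0006862
∂h/∂y = [(-190)·(+0.06) − (-60)·(+0.04)] / -11950 = +0.0007531
|∇h| = √(-0.0006862² + 0.0007531²) = 0.001019

0.0010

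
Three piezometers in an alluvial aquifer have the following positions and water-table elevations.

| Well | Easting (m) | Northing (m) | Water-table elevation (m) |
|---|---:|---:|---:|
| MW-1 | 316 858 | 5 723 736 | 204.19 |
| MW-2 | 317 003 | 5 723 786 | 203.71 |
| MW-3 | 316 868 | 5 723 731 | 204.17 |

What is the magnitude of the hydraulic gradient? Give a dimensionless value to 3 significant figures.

With h = a·x + b·y + c and MW-1 as origin, the differences give:
  145·a + 50·b = -0.48
  10·a + (-5)·b = -0.02
Eliminate b (×(-5) and ×50, subtract): -1225·a = 3.400 → a = ∂h/∂x = -0.002776
Back-substitute: b = ∂h/∂y = -0.001551.
|∇h| = √(-0.002776² + -0.001551²) = 0.00318

0.00318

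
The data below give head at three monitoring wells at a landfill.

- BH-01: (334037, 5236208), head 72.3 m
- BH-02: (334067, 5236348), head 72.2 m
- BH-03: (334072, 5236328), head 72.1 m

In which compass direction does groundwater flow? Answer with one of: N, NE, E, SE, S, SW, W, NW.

With h = a·x + b·y + c and BH-01 as origin, the differences give:
  30·a + 140·b = -0.1
  35·a + 120·b = -0.2
Eliminate b (×120 and ×140, subtract): -1300·a = 16.00 → a = ∂h/∂x = -0.01231
Back-substitute: b = ∂h/∂y = +0.001923.
Flow = −∇h = (+0.01231 east, -0.001923 north), which points east.

E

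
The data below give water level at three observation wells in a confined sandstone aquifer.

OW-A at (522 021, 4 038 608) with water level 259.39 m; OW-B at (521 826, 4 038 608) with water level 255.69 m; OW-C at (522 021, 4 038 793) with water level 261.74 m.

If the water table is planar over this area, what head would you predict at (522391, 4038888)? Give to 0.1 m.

∂h/∂x = (255.69 − 259.39) / (521826 − 522021) = +0.01897
∂h/∂y = (261.74 − 259.39) / (4038793 − 4038608) = +0.01270
h(522391, 4038888) = 259.39 + (+0.01897)·(370) + (+0.01270)·(280) = 259.39 +7.021 +3.557 = 269.967 m.

270.0 m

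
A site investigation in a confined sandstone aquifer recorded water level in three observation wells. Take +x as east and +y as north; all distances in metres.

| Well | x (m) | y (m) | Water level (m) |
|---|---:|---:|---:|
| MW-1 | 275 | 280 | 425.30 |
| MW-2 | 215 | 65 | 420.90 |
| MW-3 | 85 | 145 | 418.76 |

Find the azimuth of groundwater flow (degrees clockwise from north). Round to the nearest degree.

241°

Taking MW-1 as reference: MW-2−MW-1 = (-60, -215, -4.40); MW-3−MW-1 = (-190, -135, -6.54).
Determinant of the coordinate differences = (-60)·(-135) − (-190)·(-215) = -32750.
∂h/∂x = [(-4.40)·(-135) − (-6.54)·(-215)] / -32750 = +0.02480
∂h/∂y = [(-60)·(-6.54) − (-190)·(-4.40)] / -32750 = +0.01355
Flow direction (−∇h) has components (-0.02480 E, -0.01355 N).
Azimuth = atan2(E, N) = atan2(-0.02480, -0.01355) = 241.4° ≈ 241°.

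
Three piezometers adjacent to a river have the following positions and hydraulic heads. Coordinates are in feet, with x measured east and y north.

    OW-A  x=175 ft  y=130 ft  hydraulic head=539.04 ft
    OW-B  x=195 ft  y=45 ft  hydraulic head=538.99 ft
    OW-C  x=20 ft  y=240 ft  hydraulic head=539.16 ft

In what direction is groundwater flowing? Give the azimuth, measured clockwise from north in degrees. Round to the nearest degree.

139°

Taking OW-A as reference: OW-B−OW-A = (20, -85, -0.05); OW-C−OW-A = (-155, 110, +0.12).
Solve a·Δx + b·Δy = Δh: det = 20·110 − (-155)·(-85) = -10975.
∂h/∂x = [(-0.05)·110 − (+0.12)·(-85)] / -10975 = -0.0004282
∂h/∂y = [20·(+0.12) − (-155)·(-0.05)] / -10975 = +0.0004875
Flow direction (−∇h) has components (+0.0004282 E, -0.0004875 N).
Azimuth = atan2(E, N) = atan2(+0.0004282, -0.0004875) = 138.7° ≈ 139°.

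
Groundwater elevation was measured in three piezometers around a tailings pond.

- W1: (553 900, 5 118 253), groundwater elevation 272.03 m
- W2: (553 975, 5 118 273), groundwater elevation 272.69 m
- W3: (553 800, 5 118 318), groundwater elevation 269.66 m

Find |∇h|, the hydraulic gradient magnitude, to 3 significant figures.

0.0209

Three-point gradient (reference W1): Δ to W2 = (75, 20, +0.66), Δ to W3 = (-100, 65, -2.37).
∂h/∂x = +0.01313, ∂h/∂y = -0.01625 (det = 6875).
|∇h| = √(0.01313² + -0.01625²) = 0.02089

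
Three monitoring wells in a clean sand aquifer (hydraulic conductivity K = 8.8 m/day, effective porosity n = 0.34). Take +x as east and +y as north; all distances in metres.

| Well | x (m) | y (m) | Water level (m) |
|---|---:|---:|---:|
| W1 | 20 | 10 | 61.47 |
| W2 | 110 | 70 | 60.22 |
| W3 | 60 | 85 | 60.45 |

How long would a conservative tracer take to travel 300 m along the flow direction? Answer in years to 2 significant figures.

2.6 years

With h = a·x + b·y + c and W1 as origin, the differences give:
  90·a + 60·b = -1.25
  40·a + 75·b = -1.02
Eliminate b (×75 and ×60, subtract): 4350·a = -32.550 → a = ∂h/∂x = -0.007483
Back-substitute: b = ∂h/∂y = -0.009609.
|∇h| = √(-0.007483² + -0.009609²) = 0.01218
Seepage velocity v = K·i/n = 8.8 × 0.01218 / 0.34 = 0.3152 m/day.
t = 300 / 0.3152 = 951.8 days = 2.61 years.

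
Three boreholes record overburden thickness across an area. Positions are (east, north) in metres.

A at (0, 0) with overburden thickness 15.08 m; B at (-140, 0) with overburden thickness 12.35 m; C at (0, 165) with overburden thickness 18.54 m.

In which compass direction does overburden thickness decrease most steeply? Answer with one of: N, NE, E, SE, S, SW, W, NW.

∂d/∂x = (12.35 − 15.08) / (-140 − 0) = +0.01950
∂d/∂y = (18.54 − 15.08) / (165 − 0) = +0.02097
Steepest decrease is along −∇f = (-0.01950 E, -0.02097 N) → southwest.

SW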